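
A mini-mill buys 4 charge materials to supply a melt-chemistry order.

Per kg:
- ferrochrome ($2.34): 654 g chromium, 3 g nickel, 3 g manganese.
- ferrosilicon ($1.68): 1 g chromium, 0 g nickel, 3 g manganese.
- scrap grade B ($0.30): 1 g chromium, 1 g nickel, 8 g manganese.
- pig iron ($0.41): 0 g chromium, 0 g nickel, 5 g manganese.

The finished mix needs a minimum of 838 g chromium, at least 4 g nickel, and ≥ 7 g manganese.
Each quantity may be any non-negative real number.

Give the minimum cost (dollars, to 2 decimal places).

Set it up as a linear program. Let x1 = kg of ferrochrome, x2 = kg of ferrosilicon, x3 = kg of scrap grade B, x4 = kg of pig iron.
min 2.34x1 + 1.68x2 + 0.3x3 + 0.41x4 subject to:
  654x1 + 1x2 + 1x3 ≥ 838   (chromium)
  3x1 + 1x3 ≥ 4   (nickel)
  3x1 + 3x2 + 8x3 + 5x4 ≥ 7   (manganese)
  x1, x2, x3, x4 ≥ 0.
The minimum-cost mix takes nothing from ferrosilicon, pig iron — only ferrochrome, scrap grade B. There the chromium and manganese constraints are tight.
That vertex is x1 = 1.281, x3 = 0.3947.
Cost = 2.34·1.281 + 0.3·0.3947 = 3.1160.

$3.12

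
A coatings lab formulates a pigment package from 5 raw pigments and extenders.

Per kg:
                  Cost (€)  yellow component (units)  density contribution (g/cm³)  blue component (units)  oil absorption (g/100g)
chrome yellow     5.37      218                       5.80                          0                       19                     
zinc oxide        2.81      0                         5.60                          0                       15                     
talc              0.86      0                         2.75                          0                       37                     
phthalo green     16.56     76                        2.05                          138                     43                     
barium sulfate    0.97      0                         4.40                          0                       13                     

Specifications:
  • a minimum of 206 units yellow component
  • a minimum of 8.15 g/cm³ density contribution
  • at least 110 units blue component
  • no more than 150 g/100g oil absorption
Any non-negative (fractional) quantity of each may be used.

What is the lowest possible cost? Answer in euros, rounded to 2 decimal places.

€17.37

Let x1 = kg of chrome yellow, x2 = kg of zinc oxide, x3 = kg of talc, x4 = kg of phthalo green, x5 = kg of barium sulfate.
min 5.37x1 + 2.81x2 + 0.86x3 + 16.56x4 + 0.97x5 with:
  218x1 + 76x4 ≥ 206   (yellow component)
  5.8x1 + 5.6x2 + 2.75x3 + 2.05x4 + 4.4x5 ≥ 8.15   (density contribution)
  138x4 ≥ 110   (blue component)
  19x1 + 15x2 + 37x3 + 43x4 + 13x5 ≤ 150   (oil absorption)
  x1, x2, x3, x4, x5 ≥ 0.
The optimal basis is {chrome yellow, phthalo green, barium sulfate}; zinc oxide, talc drop out. There the yellow component, density contribution, blue component constraints are tight.
So chrome yellow = 0.6671 kg, phthalo green = 0.7971 kg, barium sulfate = 0.6016 kg.
Cost = 5.37·0.6671 + 16.56·0.7971 + 0.97·0.6016 = 17.3659.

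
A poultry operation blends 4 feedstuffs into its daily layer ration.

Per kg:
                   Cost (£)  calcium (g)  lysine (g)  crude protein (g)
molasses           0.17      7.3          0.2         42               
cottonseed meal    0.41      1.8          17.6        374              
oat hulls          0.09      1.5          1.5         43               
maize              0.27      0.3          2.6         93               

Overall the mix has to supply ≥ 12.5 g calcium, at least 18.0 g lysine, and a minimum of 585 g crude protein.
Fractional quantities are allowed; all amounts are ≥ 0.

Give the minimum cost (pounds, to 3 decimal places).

£0.810

Set it up as a linear program. Let x1 = kg of molasses, x2 = kg of cottonseed meal, x3 = kg of oat hulls, x4 = kg of maize.
min 0.17x1 + 0.41x2 + 0.09x3 + 0.27x4 s.t.:
  7.3x1 + 1.8x2 + 1.5x3 + 0.3x4 ≥ 12.5   (calcium)
  0.2x1 + 17.6x2 + 1.5x3 + 2.6x4 ≥ 18   (lysine)
  42x1 + 374x2 + 43x3 + 93x4 ≥ 585   (crude protein)
  x1, x2, x3, x4 ≥ 0.
The cheapest feasible vertex uses only molasses, cottonseed meal; oat hulls, maize are not used. The calcium and crude protein requirements are met with equality.
Solving gives x1 = 1.364, x2 = 1.411.
Cost = 0.17·1.364 + 0.41·1.411 = 0.81039.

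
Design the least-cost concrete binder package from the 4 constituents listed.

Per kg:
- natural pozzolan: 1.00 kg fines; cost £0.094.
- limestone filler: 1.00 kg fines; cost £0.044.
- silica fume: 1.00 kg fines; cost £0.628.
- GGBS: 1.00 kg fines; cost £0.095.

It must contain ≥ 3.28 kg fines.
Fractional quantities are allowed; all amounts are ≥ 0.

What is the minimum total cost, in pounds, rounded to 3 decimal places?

£0.144

Treat it as an LP. Let x1 = kg of natural pozzolan, x2 = kg of limestone filler, x3 = kg of silica fume, x4 = kg of GGBS.
Minimize 0.094x1 + 0.044x2 + 0.628x3 + 0.095x4 s.t.:
  1x1 + 1x2 + 1x3 + 1x4 ≥ 3.28   (fines)
  x1, x2, x3, x4 ≥ 0.
The optimal basis is {limestone filler}; natural pozzolan, silica fume, GGBS drop out. Binding constraint: fines.
Optimal quantities: limestone filler = 3.28 kg.
Hence cost = 0.044·3.28 = £0.14432.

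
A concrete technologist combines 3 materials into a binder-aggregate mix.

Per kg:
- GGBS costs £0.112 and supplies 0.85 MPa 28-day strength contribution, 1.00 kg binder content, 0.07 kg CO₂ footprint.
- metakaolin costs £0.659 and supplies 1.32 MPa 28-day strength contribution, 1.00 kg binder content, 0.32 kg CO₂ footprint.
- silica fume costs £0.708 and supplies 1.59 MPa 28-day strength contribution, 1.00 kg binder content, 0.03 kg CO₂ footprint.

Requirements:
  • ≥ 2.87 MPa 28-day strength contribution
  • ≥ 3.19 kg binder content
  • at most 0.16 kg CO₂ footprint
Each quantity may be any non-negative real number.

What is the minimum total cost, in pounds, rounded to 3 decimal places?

£1.300

Treat it as an LP. Let x1 = kg of GGBS, x2 = kg of metakaolin, x3 = kg of silica fume.
Minimise 0.112x1 + 0.659x2 + 0.708x3 s.t.:
  0.85x1 + 1.32x2 + 1.59x3 ≥ 2.87   (28-day strength contribution)
  1x1 + 1x2 + 1x3 ≥ 3.19   (binder content)
  0.07x1 + 0.32x2 + 0.03x3 ≤ 0.16   (CO₂ footprint)
  x1, x2, x3 ≥ 0.
The cheapest feasible vertex uses only GGBS, silica fume; metakaolin is not used. Binding constraints: binder content and CO₂ footprint.
Optimal quantities: GGBS = 1.6075 kg, silica fume = 1.5825 kg.
Objective = 0.112·1.6075 + 0.708·1.5825 = 1.30045.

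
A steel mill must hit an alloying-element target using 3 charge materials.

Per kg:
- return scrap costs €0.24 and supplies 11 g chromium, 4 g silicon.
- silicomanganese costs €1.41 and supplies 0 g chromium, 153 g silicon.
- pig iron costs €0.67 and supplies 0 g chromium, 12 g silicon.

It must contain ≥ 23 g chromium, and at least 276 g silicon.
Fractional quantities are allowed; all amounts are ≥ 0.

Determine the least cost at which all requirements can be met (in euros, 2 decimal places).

€2.97

Let x1 = kg of return scrap, x2 = kg of silicomanganese, x3 = kg of pig iron.
min 0.24x1 + 1.41x2 + 0.67x3 subject to:
  11x1 ≥ 23   (chromium)
  4x1 + 153x2 + 12x3 ≥ 276   (silicon)
  x1, x2, x3 ≥ 0.
At the optimum only return scrap, silicomanganese are positive (pig iron = 0). Binding constraints: chromium and silicon.
Solving gives x1 = 2.091, x2 = 1.749.
Cost = 0.24·2.091 + 1.41·1.749 = 2.9679.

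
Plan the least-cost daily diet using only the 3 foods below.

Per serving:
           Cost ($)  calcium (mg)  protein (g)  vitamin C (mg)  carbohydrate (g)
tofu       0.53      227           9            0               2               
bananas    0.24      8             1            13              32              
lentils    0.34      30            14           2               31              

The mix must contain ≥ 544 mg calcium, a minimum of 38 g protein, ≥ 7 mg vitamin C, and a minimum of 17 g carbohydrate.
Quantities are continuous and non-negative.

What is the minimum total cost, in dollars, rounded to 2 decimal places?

Let x1 = servings of tofu, x2 = servings of bananas, x3 = servings of lentils.
min 0.53x1 + 0.24x2 + 0.34x3 s.t.:
  227x1 + 8x2 + 30x3 ≥ 544   (calcium)
  9x1 + 1x2 + 14x3 ≥ 38   (protein)
  13x2 + 2x3 ≥ 7   (vitamin C)
  2x1 + 32x2 + 31x3 ≥ 17   (carbohydrate)
  x1, x2, x3 ≥ 0.
All 3 inputs are positive at the optimum. There the calcium, protein, vitamin C constraints are tight.
Solving gives x1 = 2.217, x2 = 0.3439, x3 = 1.264.
Total cost: 0.53·2.217 + 0.24·0.3439 + 0.34·1.264 = 1.6873.

$1.69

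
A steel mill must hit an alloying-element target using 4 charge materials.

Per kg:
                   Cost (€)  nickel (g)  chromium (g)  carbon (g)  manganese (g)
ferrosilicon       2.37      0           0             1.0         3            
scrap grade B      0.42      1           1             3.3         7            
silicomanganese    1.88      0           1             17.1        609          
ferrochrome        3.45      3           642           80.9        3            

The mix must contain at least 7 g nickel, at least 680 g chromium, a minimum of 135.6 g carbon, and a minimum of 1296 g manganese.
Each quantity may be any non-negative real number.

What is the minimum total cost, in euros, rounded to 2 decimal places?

€9.22

Let x1 = kg of ferrosilicon, x2 = kg of scrap grade B, x3 = kg of silicomanganese, x4 = kg of ferrochrome.
Minimise 2.37x1 + 0.42x2 + 1.88x3 + 3.45x4 subject to:
  1x2 + 3x4 ≥ 7   (nickel)
  1x2 + 1x3 + 642x4 ≥ 680   (chromium)
  1x1 + 3.3x2 + 17.1x3 + 80.9x4 ≥ 135.6   (carbon)
  3x1 + 7x2 + 609x3 + 3x4 ≥ 1296   (manganese)
  x1, x2, x3, x4 ≥ 0.
The cheapest feasible vertex uses only scrap grade B, silicomanganese, ferrochrome; ferrosilicon is not used. Binding constraints: nickel, carbon, manganese.
So scrap grade B = 3.749 kg, silicomanganese = 2.08 kg, ferrochrome = 1.084 kg.
Total cost: 0.42·3.749 + 1.88·2.08 + 3.45·1.084 = 9.2248.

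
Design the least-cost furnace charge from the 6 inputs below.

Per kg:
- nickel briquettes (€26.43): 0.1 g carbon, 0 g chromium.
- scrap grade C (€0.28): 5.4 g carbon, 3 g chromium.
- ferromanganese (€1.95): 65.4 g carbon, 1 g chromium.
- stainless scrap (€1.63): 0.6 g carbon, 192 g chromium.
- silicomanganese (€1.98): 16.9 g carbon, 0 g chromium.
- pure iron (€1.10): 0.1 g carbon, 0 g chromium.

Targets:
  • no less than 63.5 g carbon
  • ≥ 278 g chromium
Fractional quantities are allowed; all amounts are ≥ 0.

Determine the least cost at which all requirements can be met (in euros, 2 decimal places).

€4.22

Let x1 = kg of nickel briquettes, x2 = kg of scrap grade C, x3 = kg of ferromanganese, x4 = kg of stainless scrap, x5 = kg of silicomanganese, x6 = kg of pure iron.
Minimize 26.43x1 + 0.28x2 + 1.95x3 + 1.63x4 + 1.98x5 + 1.1x6 subject to:
  0.1x1 + 5.4x2 + 65.4x3 + 0.6x4 + 16.9x5 + 0.1x6 ≥ 63.5   (carbon)
  3x2 + 1x3 + 192x4 ≥ 278   (chromium)
  x1, x2, x3, x4, x5, x6 ≥ 0.
The minimum-cost mix takes nothing from nickel briquettes, scrap grade C, silicomanganese, pure iron — only ferromanganese, stainless scrap. Binding constraints: carbon and chromium.
That vertex is x3 = 0.9577, x4 = 1.443.
Cost = 1.95·0.9577 + 1.63·1.443 = 4.2196.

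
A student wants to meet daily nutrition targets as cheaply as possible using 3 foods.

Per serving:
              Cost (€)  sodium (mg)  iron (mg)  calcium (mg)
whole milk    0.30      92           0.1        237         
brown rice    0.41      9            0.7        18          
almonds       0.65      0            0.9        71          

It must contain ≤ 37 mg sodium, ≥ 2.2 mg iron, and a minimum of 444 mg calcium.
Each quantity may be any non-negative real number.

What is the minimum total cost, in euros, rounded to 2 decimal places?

Treat it as an LP. Let x1 = servings of whole milk, x2 = servings of brown rice, x3 = servings of almonds.
min 0.3x1 + 0.41x2 + 0.65x3 subject to:
  92x1 + 9x2 ≤ 37   (sodium)
  0.1x1 + 0.7x2 + 0.9x3 ≥ 2.2   (iron)
  237x1 + 18x2 + 71x3 ≥ 444   (calcium)
  x1, x2, x3 ≥ 0.
The cheapest feasible vertex uses only whole milk, almonds; brown rice is not used. There the sodium and calcium constraints are tight.
That vertex is x1 = 0.4022, x3 = 4.911.
Objective = 0.3·0.4022 + 0.65·4.911 = 3.3128.

€3.31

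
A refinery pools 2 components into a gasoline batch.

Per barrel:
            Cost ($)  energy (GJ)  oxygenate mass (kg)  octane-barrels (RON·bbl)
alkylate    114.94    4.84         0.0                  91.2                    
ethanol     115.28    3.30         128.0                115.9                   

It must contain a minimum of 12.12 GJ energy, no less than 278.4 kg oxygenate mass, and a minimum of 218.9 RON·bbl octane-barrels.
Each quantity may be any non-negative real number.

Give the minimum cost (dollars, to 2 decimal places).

Set it up as a linear program. Let x1 = barrels of alkylate, x2 = barrels of ethanol.
Minimize 114.94x1 + 115.28x2 subject to:
  4.84x1 + 3.3x2 ≥ 12.12   (energy)
  128x2 ≥ 278.4   (oxygenate mass)
  91.2x1 + 115.9x2 ≥ 218.9   (octane-barrels)
  x1, x2 ≥ 0.
Both inputs are positive at the optimum. There the energy and oxygenate mass constraints are tight.
So alkylate = 1.0212 barrels, ethanol = 2.175 barrels.
Total cost: 114.94·1.0212 + 115.28·2.175 = 368.1107.

$368.11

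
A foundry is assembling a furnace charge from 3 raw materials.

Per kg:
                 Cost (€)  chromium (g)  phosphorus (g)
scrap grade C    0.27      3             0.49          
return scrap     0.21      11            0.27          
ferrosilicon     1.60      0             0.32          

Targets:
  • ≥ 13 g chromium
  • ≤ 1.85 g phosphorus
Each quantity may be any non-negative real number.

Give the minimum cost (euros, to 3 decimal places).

€0.248

Let x1 = kg of scrap grade C, x2 = kg of return scrap, x3 = kg of ferrosilicon.
min 0.27x1 + 0.21x2 + 1.6x3 subject to:
  3x1 + 11x2 ≥ 13   (chromium)
  0.49x1 + 0.27x2 + 0.32x3 ≤ 1.85   (phosphorus)
  x1, x2, x3 ≥ 0.
The cheapest feasible vertex uses only return scrap; scrap grade C, ferrosilicon are not used. The chromium requirement is met with equality.
So return scrap = 1.182 kg.
Objective = 0.21·1.182 = 0.24822.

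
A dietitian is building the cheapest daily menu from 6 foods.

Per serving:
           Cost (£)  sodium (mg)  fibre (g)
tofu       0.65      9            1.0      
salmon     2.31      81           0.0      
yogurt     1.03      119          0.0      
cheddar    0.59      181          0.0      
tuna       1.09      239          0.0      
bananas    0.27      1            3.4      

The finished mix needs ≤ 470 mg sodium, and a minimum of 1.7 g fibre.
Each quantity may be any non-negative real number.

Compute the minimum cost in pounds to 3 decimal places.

£0.135

Let x1 = servings of tofu, x2 = servings of salmon, x3 = servings of yogurt, x4 = servings of cheddar, x5 = servings of tuna, x6 = servings of bananas.
Minimize 0.65x1 + 2.31x2 + 1.03x3 + 0.59x4 + 1.09x5 + 0.27x6 subject to:
  9x1 + 81x2 + 119x3 + 181x4 + 239x5 + 1x6 ≤ 470   (sodium)
  1x1 + 3.4x6 ≥ 1.7   (fibre)
  x1, x2, x3, x4, x5, x6 ≥ 0.
The cheapest feasible vertex uses only bananas; tofu, salmon, yogurt, cheddar, tuna are not used. Binding constraint: fibre.
Optimal quantities: bananas = 0.5 servings.
Total cost: 0.27·0.5 = 0.13500.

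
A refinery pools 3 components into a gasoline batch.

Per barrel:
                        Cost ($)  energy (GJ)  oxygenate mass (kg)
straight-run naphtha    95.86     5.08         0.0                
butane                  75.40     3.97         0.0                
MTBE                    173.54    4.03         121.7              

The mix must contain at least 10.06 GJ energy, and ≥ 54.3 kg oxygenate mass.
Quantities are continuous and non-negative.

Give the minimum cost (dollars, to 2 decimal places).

Set it up as a linear program. Let x1 = barrels of straight-run naphtha, x2 = barrels of butane, x3 = barrels of MTBE.
min 95.86x1 + 75.4x2 + 173.54x3 with:
  5.08x1 + 3.97x2 + 4.03x3 ≥ 10.06   (energy)
  121.7x3 ≥ 54.3   (oxygenate mass)
  x1, x2, x3 ≥ 0.
At the optimum only straight-run naphtha, MTBE are positive (butane = 0). The energy and oxygenate mass requirements are met with equality.
That vertex is x1 = 1.62636, x3 = 0.446179.
Total cost: 95.86·1.62636 + 173.54·0.446179 = 233.3328.

$233.33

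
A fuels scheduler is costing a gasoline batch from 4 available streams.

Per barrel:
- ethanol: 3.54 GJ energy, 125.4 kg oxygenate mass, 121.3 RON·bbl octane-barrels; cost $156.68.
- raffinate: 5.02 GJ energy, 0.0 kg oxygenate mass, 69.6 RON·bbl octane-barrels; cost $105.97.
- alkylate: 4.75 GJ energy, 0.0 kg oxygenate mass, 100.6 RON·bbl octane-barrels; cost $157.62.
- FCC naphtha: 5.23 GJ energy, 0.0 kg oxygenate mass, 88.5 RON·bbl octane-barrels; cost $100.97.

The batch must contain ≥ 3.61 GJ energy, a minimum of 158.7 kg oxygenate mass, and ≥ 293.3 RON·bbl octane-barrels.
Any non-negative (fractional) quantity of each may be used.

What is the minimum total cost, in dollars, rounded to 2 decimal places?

$357.77

Set it up as a linear program. Let x1 = barrels of ethanol, x2 = barrels of raffinate, x3 = barrels of alkylate, x4 = barrels of FCC naphtha.
Minimise 156.68x1 + 105.97x2 + 157.62x3 + 100.97x4 subject to:
  3.54x1 + 5.02x2 + 4.75x3 + 5.23x4 ≥ 3.61   (energy)
  125.4x1 ≥ 158.7   (oxygenate mass)
  121.3x1 + 69.6x2 + 100.6x3 + 88.5x4 ≥ 293.3   (octane-barrels)
  x1, x2, x3, x4 ≥ 0.
At the optimum only ethanol, FCC naphtha are positive (raffinate, alkylate = 0). Binding constraints: oxygenate mass and octane-barrels.
So ethanol = 1.26555 barrels, FCC naphtha = 1.57953 barrels.
Cost = 156.68·1.26555 + 100.97·1.57953 = 357.7715.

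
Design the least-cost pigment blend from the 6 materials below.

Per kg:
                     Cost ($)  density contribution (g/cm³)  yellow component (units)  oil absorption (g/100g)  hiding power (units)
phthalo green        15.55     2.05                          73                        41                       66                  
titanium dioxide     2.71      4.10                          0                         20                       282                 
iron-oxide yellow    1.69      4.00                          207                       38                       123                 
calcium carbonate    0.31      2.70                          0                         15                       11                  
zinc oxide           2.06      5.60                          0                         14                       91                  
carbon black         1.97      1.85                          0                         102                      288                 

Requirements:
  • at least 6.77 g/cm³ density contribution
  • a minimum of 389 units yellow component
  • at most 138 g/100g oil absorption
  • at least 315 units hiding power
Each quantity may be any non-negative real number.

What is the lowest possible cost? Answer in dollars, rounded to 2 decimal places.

$3.75

Let x1 = kg of phthalo green, x2 = kg of titanium dioxide, x3 = kg of iron-oxide yellow, x4 = kg of calcium carbonate, x5 = kg of zinc oxide, x6 = kg of carbon black.
Minimise 15.55x1 + 2.71x2 + 1.69x3 + 0.31x4 + 2.06x5 + 1.97x6 with:
  2.05x1 + 4.1x2 + 4x3 + 2.7x4 + 5.6x5 + 1.85x6 ≥ 6.77   (density contribution)
  73x1 + 207x3 ≥ 389   (yellow component)
  41x1 + 20x2 + 38x3 + 15x4 + 14x5 + 102x6 ≤ 138   (oil absorption)
  66x1 + 282x2 + 123x3 + 11x4 + 91x5 + 288x6 ≥ 315   (hiding power)
  x1, x2, x3, x4, x5, x6 ≥ 0.
The minimum-cost mix takes nothing from phthalo green, titanium dioxide, calcium carbonate, zinc oxide — only iron-oxide yellow, carbon black. There the yellow component and hiding power constraints are tight.
Optimal quantities: iron-oxide yellow = 1.879 kg, carbon black = 0.2912 kg.
Total cost: 1.69·1.879 + 1.97·0.2912 = 3.7492.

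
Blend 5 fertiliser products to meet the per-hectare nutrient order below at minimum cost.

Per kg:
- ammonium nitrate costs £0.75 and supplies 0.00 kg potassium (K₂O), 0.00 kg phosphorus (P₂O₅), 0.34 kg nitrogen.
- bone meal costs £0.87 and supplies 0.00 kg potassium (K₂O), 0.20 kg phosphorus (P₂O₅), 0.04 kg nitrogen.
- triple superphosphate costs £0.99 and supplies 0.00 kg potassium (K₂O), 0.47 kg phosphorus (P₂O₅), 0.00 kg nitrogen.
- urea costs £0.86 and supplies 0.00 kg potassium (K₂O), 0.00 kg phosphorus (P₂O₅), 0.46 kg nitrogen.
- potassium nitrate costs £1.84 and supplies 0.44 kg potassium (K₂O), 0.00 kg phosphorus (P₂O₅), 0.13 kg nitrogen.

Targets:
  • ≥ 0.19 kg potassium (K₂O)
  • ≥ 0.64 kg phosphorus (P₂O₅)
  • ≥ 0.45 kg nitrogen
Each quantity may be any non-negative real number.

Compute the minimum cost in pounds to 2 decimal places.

£2.88

Let x1 = kg of ammonium nitrate, x2 = kg of bone meal, x3 = kg of triple superphosphate, x4 = kg of urea, x5 = kg of potassium nitrate.
min 0.75x1 + 0.87x2 + 0.99x3 + 0.86x4 + 1.84x5 subject to:
  0.44x5 ≥ 0.19   (potassium (K₂O))
  0.2x2 + 0.47x3 ≥ 0.64   (phosphorus (P₂O₅))
  0.34x1 + 0.04x2 + 0.46x4 + 0.13x5 ≥ 0.45   (nitrogen)
  x1, x2, x3, x4, x5 ≥ 0.
The minimum-cost mix takes nothing from ammonium nitrate, bone meal — only triple superphosphate, urea, potassium nitrate. The potassium (K₂O), phosphorus (P₂O₅), nitrogen requirements are met with equality.
So triple superphosphate = 1.362 kg, urea = 0.8562 kg, potassium nitrate = 0.4318 kg.
Cost = 0.99·1.362 + 0.86·0.8562 + 1.84·0.4318 = 2.8792.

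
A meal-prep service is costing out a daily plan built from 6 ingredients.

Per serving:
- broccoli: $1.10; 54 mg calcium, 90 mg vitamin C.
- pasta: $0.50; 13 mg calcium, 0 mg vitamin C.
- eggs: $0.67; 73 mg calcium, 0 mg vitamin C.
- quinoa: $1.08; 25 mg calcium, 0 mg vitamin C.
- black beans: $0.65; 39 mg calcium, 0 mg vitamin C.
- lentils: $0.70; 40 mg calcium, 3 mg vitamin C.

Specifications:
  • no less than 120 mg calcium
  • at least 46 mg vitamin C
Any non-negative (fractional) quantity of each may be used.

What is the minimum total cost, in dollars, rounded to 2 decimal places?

$1.41

This is a linear program. Let x1 = servings of broccoli, x2 = servings of pasta, x3 = servings of eggs, x4 = servings of quinoa, x5 = servings of black beans, x6 = servings of lentils.
Minimize 1.1x1 + 0.5x2 + 0.67x3 + 1.08x4 + 0.65x5 + 0.7x6 s.t.:
  54x1 + 13x2 + 73x3 + 25x4 + 39x5 + 40x6 ≥ 120   (calcium)
  90x1 + 3x6 ≥ 46   (vitamin C)
  x1, x2, x3, x4, x5, x6 ≥ 0.
The cheapest feasible vertex uses only broccoli, eggs; pasta, quinoa, black beans, lentils are not used. Binding constraints: calcium and vitamin C.
That vertex is x1 = 0.5111, x3 = 1.266.
Objective = 1.1·0.5111 + 0.67·1.266 = 1.4104.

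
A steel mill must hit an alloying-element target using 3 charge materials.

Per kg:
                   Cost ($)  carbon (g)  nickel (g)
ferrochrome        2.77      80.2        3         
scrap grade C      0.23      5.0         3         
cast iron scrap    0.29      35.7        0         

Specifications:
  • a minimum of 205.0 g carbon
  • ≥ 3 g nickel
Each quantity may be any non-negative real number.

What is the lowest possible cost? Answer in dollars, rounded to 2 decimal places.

Let x1 = kg of ferrochrome, x2 = kg of scrap grade C, x3 = kg of cast iron scrap.
Minimise 2.77x1 + 0.23x2 + 0.29x3 s.t.:
  80.2x1 + 5x2 + 35.7x3 ≥ 205   (carbon)
  3x1 + 3x2 ≥ 3   (nickel)
  x1, x2, x3 ≥ 0.
At the optimum only scrap grade C, cast iron scrap are positive (ferrochrome = 0). Binding constraints: carbon and nickel.
So scrap grade C = 1 kg, cast iron scrap = 5.602 kg.
Total cost: 0.23·1 + 0.29·5.602 = 1.8546.

$1.85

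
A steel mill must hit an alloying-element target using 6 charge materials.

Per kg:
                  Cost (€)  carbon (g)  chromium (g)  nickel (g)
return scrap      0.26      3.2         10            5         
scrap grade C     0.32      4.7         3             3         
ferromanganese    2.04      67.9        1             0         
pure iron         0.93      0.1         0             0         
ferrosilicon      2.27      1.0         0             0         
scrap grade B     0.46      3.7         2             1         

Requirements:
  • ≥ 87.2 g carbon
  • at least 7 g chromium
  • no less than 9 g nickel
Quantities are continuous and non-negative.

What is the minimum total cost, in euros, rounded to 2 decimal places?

Treat it as an LP. Let x1 = kg of return scrap, x2 = kg of scrap grade C, x3 = kg of ferromanganese, x4 = kg of pure iron, x5 = kg of ferrosilicon, x6 = kg of scrap grade B.
Minimise 0.26x1 + 0.32x2 + 2.04x3 + 0.93x4 + 2.27x5 + 0.46x6 subject to:
  3.2x1 + 4.7x2 + 67.9x3 + 0.1x4 + 1x5 + 3.7x6 ≥ 87.2   (carbon)
  10x1 + 3x2 + 1x3 + 2x6 ≥ 7   (chromium)
  5x1 + 3x2 + 1x6 ≥ 9   (nickel)
  x1, x2, x3, x4, x5, x6 ≥ 0.
The cheapest feasible vertex uses only return scrap, ferromanganese; scrap grade C, pure iron, ferrosilicon, scrap grade B are not used. There the carbon and nickel constraints are tight.
Optimal quantities: return scrap = 1.8 kg, ferromanganese = 1.199 kg.
Cost = 0.26·1.8 + 2.04·1.199 = 2.9140.

€2.91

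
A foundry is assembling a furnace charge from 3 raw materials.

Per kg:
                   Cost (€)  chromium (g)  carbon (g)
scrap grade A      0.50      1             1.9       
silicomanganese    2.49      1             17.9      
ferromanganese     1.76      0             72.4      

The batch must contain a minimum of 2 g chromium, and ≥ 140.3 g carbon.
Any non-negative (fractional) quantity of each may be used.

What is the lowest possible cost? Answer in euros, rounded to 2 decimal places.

€4.32

Set it up as a linear program. Let x1 = kg of scrap grade A, x2 = kg of silicomanganese, x3 = kg of ferromanganese.
Minimize 0.5x1 + 2.49x2 + 1.76x3 subject to:
  1x1 + 1x2 ≥ 2   (chromium)
  1.9x1 + 17.9x2 + 72.4x3 ≥ 140.3   (carbon)
  x1, x2, x3 ≥ 0.
The cheapest feasible vertex uses only scrap grade A, ferromanganese; silicomanganese is not used. There the chromium and carbon constraints are tight.
Optimal quantities: scrap grade A = 2 kg, ferromanganese = 1.885 kg.
Cost = 0.5·2 + 1.76·1.885 = 4.3176.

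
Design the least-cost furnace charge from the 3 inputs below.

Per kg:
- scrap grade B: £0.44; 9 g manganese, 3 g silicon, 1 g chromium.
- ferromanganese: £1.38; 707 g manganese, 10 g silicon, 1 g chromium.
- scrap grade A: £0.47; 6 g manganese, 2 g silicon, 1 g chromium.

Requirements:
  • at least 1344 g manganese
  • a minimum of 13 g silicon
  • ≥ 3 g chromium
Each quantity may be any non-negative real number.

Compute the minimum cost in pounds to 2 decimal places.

£3.09

Set it up as a linear program. Let x1 = kg of scrap grade B, x2 = kg of ferromanganese, x3 = kg of scrap grade A.
Minimise 0.44x1 + 1.38x2 + 0.47x3 s.t.:
  9x1 + 707x2 + 6x3 ≥ 1344   (manganese)
  3x1 + 10x2 + 2x3 ≥ 13   (silicon)
  1x1 + 1x2 + 1x3 ≥ 3   (chromium)
  x1, x2, x3 ≥ 0.
The cheapest feasible vertex uses only scrap grade B, ferromanganese; scrap grade A is not used. There the manganese and chromium constraints are tight.
Optimal quantities: scrap grade B = 1.113 kg, ferromanganese = 1.887 kg.
Total cost: 0.44·1.113 + 1.38·1.887 = 3.0938.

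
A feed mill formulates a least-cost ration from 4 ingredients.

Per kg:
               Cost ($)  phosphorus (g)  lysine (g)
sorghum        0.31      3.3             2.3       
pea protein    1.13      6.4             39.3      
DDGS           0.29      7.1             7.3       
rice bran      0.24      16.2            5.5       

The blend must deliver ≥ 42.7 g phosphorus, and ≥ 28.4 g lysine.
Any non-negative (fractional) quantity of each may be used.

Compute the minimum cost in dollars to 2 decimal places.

Set it up as a linear program. Let x1 = kg of sorghum, x2 = kg of pea protein, x3 = kg of DDGS, x4 = kg of rice bran.
Minimise 0.31x1 + 1.13x2 + 0.29x3 + 0.24x4 with:
  3.3x1 + 6.4x2 + 7.1x3 + 16.2x4 ≥ 42.7   (phosphorus)
  2.3x1 + 39.3x2 + 7.3x3 + 5.5x4 ≥ 28.4   (lysine)
  x1, x2, x3, x4 ≥ 0.
The minimum-cost mix takes nothing from sorghum, DDGS — only pea protein, rice bran. The phosphorus and lysine requirements are met with equality.
So pea protein = 0.3745 kg, rice bran = 2.488 kg.
Hence cost = 1.13·0.3745 + 0.24·2.488 = $1.0203.

$1.02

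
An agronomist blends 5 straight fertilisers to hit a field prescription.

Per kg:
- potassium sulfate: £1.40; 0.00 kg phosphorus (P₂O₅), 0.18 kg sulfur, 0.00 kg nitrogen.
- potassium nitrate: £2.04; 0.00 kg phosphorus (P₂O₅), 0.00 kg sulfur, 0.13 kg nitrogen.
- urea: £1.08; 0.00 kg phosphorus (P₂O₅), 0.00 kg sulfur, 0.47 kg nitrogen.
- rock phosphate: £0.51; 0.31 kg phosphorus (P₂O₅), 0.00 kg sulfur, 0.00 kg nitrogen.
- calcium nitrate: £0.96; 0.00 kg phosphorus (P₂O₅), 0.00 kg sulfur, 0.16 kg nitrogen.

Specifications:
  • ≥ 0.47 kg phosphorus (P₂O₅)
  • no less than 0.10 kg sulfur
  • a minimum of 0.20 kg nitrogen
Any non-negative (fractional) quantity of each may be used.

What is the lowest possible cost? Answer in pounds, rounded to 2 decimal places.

£2.01

Let x1 = kg of potassium sulfate, x2 = kg of potassium nitrate, x3 = kg of urea, x4 = kg of rock phosphate, x5 = kg of calcium nitrate.
Minimize 1.4x1 + 2.04x2 + 1.08x3 + 0.51x4 + 0.96x5 s.t.:
  0.31x4 ≥ 0.47   (phosphorus (P₂O₅))
  0.18x1 ≥ 0.1   (sulfur)
  0.13x2 + 0.47x3 + 0.16x5 ≥ 0.2   (nitrogen)
  x1, x2, x3, x4, x5 ≥ 0.
The minimum-cost mix takes nothing from potassium nitrate, calcium nitrate — only potassium sulfate, urea, rock phosphate. The phosphorus (P₂O₅), sulfur, nitrogen requirements are met with equality.
That vertex is x1 = 0.5556, x3 = 0.4255, x4 = 1.516.
Objective = 1.4·0.5556 + 1.08·0.4255 + 0.51·1.516 = 2.0105.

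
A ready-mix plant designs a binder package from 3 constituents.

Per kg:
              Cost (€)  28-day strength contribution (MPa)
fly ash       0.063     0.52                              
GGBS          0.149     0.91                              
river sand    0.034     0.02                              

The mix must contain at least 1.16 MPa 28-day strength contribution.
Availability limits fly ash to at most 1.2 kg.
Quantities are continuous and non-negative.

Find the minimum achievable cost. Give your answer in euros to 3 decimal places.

€0.163

Treat it as an LP. Let x1 = kg of fly ash, x2 = kg of GGBS, x3 = kg of river sand.
min 0.063x1 + 0.149x2 + 0.034x3 with:
  0.52x1 + 0.91x2 + 0.02x3 ≥ 1.16   (28-day strength contribution)
  x1 ≤ 1.2
  x1, x2, x3 ≥ 0.
At the optimum only fly ash, GGBS are positive (river sand = 0). Binding constraints: 28-day strength contribution and the fly ash cap.
Optimal quantities: fly ash = 1.2 kg, GGBS = 0.589 kg.
Hence cost = 0.063·1.2 + 0.149·0.589 = €0.16336.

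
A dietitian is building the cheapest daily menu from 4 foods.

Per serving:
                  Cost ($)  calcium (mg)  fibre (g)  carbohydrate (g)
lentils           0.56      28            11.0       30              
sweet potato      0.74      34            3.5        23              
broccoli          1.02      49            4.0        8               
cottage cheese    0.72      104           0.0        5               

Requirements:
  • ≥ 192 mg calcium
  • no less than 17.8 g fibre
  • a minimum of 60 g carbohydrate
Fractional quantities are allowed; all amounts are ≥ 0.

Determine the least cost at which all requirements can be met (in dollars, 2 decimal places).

Let x1 = servings of lentils, x2 = servings of sweet potato, x3 = servings of broccoli, x4 = servings of cottage cheese.
min 0.56x1 + 0.74x2 + 1.02x3 + 0.72x4 with:
  28x1 + 34x2 + 49x3 + 104x4 ≥ 192   (calcium)
  11x1 + 3.5x2 + 4x3 ≥ 17.8   (fibre)
  30x1 + 23x2 + 8x3 + 5x4 ≥ 60   (carbohydrate)
  x1, x2, x3, x4 ≥ 0.
The optimal basis is {lentils, cottage cheese}; sweet potato, broccoli drop out. The calcium and carbohydrate requirements are met with equality.
Optimal quantities: lentils = 1.772 servings, cottage cheese = 1.369 servings.
Total cost: 0.56·1.772 + 0.72·1.369 = 1.9780.

$1.98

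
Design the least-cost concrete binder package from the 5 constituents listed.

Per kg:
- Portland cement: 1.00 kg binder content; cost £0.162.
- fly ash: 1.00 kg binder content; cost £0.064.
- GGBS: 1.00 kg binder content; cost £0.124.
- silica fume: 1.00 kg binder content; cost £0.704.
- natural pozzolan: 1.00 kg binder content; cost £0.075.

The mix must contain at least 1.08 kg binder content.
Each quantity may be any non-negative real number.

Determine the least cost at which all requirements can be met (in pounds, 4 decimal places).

£0.0691

Let x1 = kg of Portland cement, x2 = kg of fly ash, x3 = kg of GGBS, x4 = kg of silica fume, x5 = kg of natural pozzolan.
min 0.162x1 + 0.064x2 + 0.124x3 + 0.704x4 + 0.075x5 s.t.:
  1x1 + 1x2 + 1x3 + 1x4 + 1x5 ≥ 1.08   (binder content)
  x1, x2, x3, x4, x5 ≥ 0.
At the optimum only fly ash is positive (Portland cement, GGBS, silica fume, natural pozzolan = 0). Binding constraint: binder content.
That vertex is x2 = 1.08.
Total cost: 0.064·1.08 = 0.069120.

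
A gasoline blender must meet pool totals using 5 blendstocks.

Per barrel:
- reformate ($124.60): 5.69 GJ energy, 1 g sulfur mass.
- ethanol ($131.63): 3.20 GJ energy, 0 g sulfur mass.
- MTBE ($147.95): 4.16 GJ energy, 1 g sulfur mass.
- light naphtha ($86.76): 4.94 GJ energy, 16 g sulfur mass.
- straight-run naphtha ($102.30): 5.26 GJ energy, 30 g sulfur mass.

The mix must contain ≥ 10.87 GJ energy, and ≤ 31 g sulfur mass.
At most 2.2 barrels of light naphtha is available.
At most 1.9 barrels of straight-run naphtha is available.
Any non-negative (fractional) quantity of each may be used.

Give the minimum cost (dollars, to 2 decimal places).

$196.86

Treat it as an LP. Let x1 = barrels of reformate, x2 = barrels of ethanol, x3 = barrels of MTBE, x4 = barrels of light naphtha, x5 = barrels of straight-run naphtha.
min 124.6x1 + 131.63x2 + 147.95x3 + 86.76x4 + 102.3x5 s.t.:
  5.69x1 + 3.2x2 + 4.16x3 + 4.94x4 + 5.26x5 ≥ 10.87   (energy)
  1x1 + 1x3 + 16x4 + 30x5 ≤ 31   (sulfur mass)
  x4 ≤ 2.2
  x5 ≤ 1.9
  x1, x2, x3, x4, x5 ≥ 0.
The minimum-cost mix takes nothing from ethanol, MTBE, straight-run naphtha — only reformate, light naphtha. There the energy and sulfur mass constraints are tight.
Solving gives x1 = 0.24135, x4 = 1.9224.
Total cost: 124.6·0.24135 + 86.76·1.9224 = 196.8596.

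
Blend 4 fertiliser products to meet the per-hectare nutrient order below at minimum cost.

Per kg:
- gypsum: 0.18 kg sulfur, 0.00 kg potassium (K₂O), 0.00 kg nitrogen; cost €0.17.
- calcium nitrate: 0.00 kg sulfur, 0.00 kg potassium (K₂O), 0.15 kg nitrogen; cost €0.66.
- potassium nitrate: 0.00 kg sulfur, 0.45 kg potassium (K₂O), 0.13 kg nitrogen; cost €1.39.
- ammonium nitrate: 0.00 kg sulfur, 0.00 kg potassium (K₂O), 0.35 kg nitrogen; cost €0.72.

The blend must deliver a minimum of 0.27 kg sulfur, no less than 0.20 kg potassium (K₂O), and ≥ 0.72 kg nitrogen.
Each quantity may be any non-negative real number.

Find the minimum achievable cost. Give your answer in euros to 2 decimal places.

Let x1 = kg of gypsum, x2 = kg of calcium nitrate, x3 = kg of potassium nitrate, x4 = kg of ammonium nitrate.
Minimise 0.17x1 + 0.66x2 + 1.39x3 + 0.72x4 subject to:
  0.18x1 ≥ 0.27   (sulfur)
  0.45x3 ≥ 0.2   (potassium (K₂O))
  0.15x2 + 0.13x3 + 0.35x4 ≥ 0.72   (nitrogen)
  x1, x2, x3, x4 ≥ 0.
The minimum-cost mix takes nothing from calcium nitrate — only gypsum, potassium nitrate, ammonium nitrate. The sulfur, potassium (K₂O), nitrogen requirements are met with equality.
That vertex is x1 = 1.5, x3 = 0.44444, x4 = 1.8921.
Objective = 0.17·1.5 + 1.39·0.44444 + 0.72·1.8921 = 2.2351.

€2.24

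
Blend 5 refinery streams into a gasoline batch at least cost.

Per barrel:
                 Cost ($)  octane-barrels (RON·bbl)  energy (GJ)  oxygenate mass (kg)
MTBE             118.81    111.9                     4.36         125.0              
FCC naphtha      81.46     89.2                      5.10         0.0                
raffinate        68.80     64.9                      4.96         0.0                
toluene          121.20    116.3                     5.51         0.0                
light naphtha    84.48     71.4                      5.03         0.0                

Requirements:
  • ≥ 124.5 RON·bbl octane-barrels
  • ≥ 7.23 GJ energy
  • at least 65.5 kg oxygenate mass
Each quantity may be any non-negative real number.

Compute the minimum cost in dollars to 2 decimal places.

Treat it as an LP. Let x1 = barrels of MTBE, x2 = barrels of FCC naphtha, x3 = barrels of raffinate, x4 = barrels of toluene, x5 = barrels of light naphtha.
Minimize 118.81x1 + 81.46x2 + 68.8x3 + 121.2x4 + 84.48x5 s.t.:
  111.9x1 + 89.2x2 + 64.9x3 + 116.3x4 + 71.4x5 ≥ 124.5   (octane-barrels)
  4.36x1 + 5.1x2 + 4.96x3 + 5.51x4 + 5.03x5 ≥ 7.23   (energy)
  125x1 ≥ 65.5   (oxygenate mass)
  x1, x2, x3, x4, x5 ≥ 0.
The minimum-cost mix takes nothing from toluene, light naphtha — only MTBE, FCC naphtha, raffinate. Binding constraints: octane-barrels, energy, oxygenate mass.
Optimal quantities: MTBE = 0.524 barrels, FCC naphtha = 0.05145 barrels, raffinate = 0.9441 barrels.
Cost = 118.81·0.524 + 81.46·0.05145 + 68.8·0.9441 = 131.4016.

$131.40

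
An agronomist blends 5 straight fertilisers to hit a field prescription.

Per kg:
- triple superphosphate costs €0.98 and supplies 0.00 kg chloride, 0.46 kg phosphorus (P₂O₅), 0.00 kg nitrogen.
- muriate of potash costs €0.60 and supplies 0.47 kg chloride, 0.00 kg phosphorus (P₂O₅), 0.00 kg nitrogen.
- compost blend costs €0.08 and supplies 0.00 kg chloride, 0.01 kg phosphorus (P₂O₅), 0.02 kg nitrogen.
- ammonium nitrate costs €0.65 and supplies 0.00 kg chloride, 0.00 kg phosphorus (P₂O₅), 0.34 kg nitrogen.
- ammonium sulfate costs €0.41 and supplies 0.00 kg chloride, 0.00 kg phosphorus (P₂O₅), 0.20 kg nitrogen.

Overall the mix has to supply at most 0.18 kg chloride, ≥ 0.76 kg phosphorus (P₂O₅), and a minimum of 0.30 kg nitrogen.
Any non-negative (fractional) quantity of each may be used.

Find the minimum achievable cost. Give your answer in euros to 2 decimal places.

This is a linear program. Let x1 = kg of triple superphosphate, x2 = kg of muriate of potash, x3 = kg of compost blend, x4 = kg of ammonium nitrate, x5 = kg of ammonium sulfate.
min 0.98x1 + 0.6x2 + 0.08x3 + 0.65x4 + 0.41x5 with:
  0.47x2 ≤ 0.18   (chloride)
  0.46x1 + 0.01x3 ≥ 0.76   (phosphorus (P₂O₅))
  0.02x3 + 0.34x4 + 0.2x5 ≥ 0.3   (nitrogen)
  x1, x2, x3, x4, x5 ≥ 0.
The optimal basis is {triple superphosphate, ammonium nitrate}; muriate of potash, compost blend, ammonium sulfate drop out. There the phosphorus (P₂O₅) and nitrogen constraints are tight.
Optimal quantities: triple superphosphate = 1.652 kg, ammonium nitrate = 0.8824 kg.
Total cost: 0.98·1.652 + 0.65·0.8824 = 2.1925.

€2.19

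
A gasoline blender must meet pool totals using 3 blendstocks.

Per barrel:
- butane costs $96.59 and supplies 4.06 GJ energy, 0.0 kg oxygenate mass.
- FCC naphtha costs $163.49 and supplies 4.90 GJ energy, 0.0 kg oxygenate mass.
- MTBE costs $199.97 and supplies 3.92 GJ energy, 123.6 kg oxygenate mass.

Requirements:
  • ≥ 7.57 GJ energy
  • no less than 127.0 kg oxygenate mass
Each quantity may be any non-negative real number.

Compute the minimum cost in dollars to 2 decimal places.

Treat it as an LP. Let x1 = barrels of butane, x2 = barrels of FCC naphtha, x3 = barrels of MTBE.
Minimize 96.59x1 + 163.49x2 + 199.97x3 with:
  4.06x1 + 4.9x2 + 3.92x3 ≥ 7.57   (energy)
  123.6x3 ≥ 127   (oxygenate mass)
  x1, x2, x3 ≥ 0.
The optimal basis is {butane, MTBE}; FCC naphtha drops out. There the energy and oxygenate mass constraints are tight.
So butane = 0.87246 barrels, MTBE = 1.0275 barrels.
Objective = 96.59·0.87246 + 199.97·1.0275 = 289.7401.

$289.74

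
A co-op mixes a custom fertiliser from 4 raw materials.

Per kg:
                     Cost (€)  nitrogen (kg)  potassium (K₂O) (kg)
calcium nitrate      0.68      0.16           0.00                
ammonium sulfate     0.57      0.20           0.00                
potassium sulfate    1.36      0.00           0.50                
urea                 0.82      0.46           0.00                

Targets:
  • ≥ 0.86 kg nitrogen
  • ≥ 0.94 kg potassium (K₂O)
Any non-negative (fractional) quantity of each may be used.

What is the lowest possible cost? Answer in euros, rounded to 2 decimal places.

€4.09

Set it up as a linear program. Let x1 = kg of calcium nitrate, x2 = kg of ammonium sulfate, x3 = kg of potassium sulfate, x4 = kg of urea.
Minimise 0.68x1 + 0.57x2 + 1.36x3 + 0.82x4 subject to:
  0.16x1 + 0.2x2 + 0.46x4 ≥ 0.86   (nitrogen)
  0.5x3 ≥ 0.94   (potassium (K₂O))
  x1, x2, x3, x4 ≥ 0.
The cheapest feasible vertex uses only potassium sulfate, urea; calcium nitrate, ammonium sulfate are not used. There the nitrogen and potassium (K₂O) constraints are tight.
Solving gives x3 = 1.88, x4 = 1.87.
Total cost: 1.36·1.88 + 0.82·1.87 = 4.0902.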